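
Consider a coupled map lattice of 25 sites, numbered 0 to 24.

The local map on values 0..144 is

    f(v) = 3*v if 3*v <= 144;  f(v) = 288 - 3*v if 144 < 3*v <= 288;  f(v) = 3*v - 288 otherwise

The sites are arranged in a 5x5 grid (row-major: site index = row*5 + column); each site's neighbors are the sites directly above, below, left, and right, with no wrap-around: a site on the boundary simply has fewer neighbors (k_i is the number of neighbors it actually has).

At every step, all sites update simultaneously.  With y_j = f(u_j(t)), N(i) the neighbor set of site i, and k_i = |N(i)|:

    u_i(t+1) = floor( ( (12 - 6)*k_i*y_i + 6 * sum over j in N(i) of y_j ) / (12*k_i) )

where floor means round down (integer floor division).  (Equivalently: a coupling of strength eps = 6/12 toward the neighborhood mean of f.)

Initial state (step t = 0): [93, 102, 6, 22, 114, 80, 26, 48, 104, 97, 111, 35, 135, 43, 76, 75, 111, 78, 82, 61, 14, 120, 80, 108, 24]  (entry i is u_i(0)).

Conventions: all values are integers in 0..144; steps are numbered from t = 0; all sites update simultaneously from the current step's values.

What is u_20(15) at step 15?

Simulating step by step:
t=0: [93, 102, 6, 22, 114, 80, 26, 48, 104, 97, 111, 35, 135, 43, 76, 75, 111, 78, 82, 61, 14, 120, 80, 108, 24]
t=1: [21, 26, 47, 49, 44, 46, 78, 101, 54, 24, 58, 88, 112, 94, 69, 53, 59, 58, 61, 81, 54, 58, 51, 45, 71]
t=2: [85, 82, 109, 137, 119, 107, 58, 53, 92, 92, 105, 52, 43, 48, 61, 123, 103, 106, 90, 66, 123, 119, 128, 120, 82]
t=3: [35, 52, 68, 81, 68, 45, 99, 101, 57, 37, 54, 102, 118, 105, 93, 62, 49, 48, 51, 72, 78, 67, 76, 62, 61]
t=4: [119, 99, 74, 70, 81, 107, 42, 42, 83, 90, 105, 51, 58, 54, 39, 104, 114, 122, 110, 77, 74, 86, 85, 101, 96]
t=5: [45, 48, 68, 64, 46, 53, 100, 106, 63, 42, 45, 107, 115, 102, 92, 36, 60, 69, 55, 55, 46, 40, 37, 20, 18]
t=6: [135, 110, 87, 101, 124, 111, 48, 46, 83, 104, 112, 55, 48, 45, 50, 117, 96, 90, 96, 93, 126, 119, 99, 78, 72]
t=7: [80, 69, 46, 32, 51, 74, 115, 113, 58, 55, 62, 103, 123, 107, 97, 54, 34, 28, 27, 39, 78, 51, 28, 40, 51]
t=8: [60, 81, 107, 112, 122, 67, 55, 74, 94, 103, 86, 53, 64, 51, 47, 106, 96, 85, 84, 95, 92, 107, 98, 110, 126]
t=9: [87, 66, 43, 43, 56, 87, 102, 65, 36, 48, 56, 95, 93, 102, 97, 22, 28, 33, 44, 46, 21, 19, 21, 43, 56]
t=10: [42, 74, 116, 124, 128, 41, 35, 79, 102, 110, 76, 30, 31, 40, 51, 77, 70, 85, 114, 111, 62, 63, 79, 117, 126]
t=11: [110, 81, 63, 71, 79, 110, 93, 60, 46, 62, 75, 87, 83, 97, 102, 68, 73, 51, 59, 69, 90, 88, 58, 64, 72]
t=12: [42, 47, 87, 85, 69, 40, 32, 89, 105, 85, 57, 36, 53, 39, 40, 67, 68, 109, 94, 74, 36, 45, 99, 97, 80]
t=13: [128, 112, 46, 39, 57, 116, 96, 45, 39, 54, 111, 107, 100, 93, 96, 95, 88, 48, 31, 62, 109, 101, 34, 12, 41]
t=14: [75, 63, 119, 120, 119, 53, 34, 100, 106, 102, 38, 26, 46, 32, 39, 19, 36, 100, 82, 87, 24, 35, 83, 71, 96]
t=15: [88, 88, 65, 64, 57, 111, 90, 48, 39, 45, 101, 96, 93, 88, 82, 77, 85, 46, 47, 40, 76, 89, 51, 51, 25]

Answer: u_20(15) = 76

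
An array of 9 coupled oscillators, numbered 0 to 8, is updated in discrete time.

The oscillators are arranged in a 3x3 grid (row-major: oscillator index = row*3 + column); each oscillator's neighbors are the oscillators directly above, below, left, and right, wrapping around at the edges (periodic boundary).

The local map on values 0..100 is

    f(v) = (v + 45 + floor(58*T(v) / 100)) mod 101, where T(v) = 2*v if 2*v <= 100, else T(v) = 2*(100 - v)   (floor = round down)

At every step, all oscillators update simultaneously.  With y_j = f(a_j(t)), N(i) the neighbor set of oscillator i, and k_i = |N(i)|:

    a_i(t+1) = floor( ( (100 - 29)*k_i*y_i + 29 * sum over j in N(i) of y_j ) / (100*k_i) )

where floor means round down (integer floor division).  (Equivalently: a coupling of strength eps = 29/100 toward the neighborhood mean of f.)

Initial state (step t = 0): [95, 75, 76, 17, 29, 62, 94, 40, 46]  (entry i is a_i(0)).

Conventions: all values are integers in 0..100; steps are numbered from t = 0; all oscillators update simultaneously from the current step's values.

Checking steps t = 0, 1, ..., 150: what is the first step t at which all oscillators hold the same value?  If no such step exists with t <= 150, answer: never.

Answer: never
Key observation: The state at step 23 reappears at step 25 — the system is in a cycle of period 2 from step 23 on.  No step 0..25 is synchronized, and the cycle repeats forever, so no step up to 150 (or ever) has all oscillators equal.

Derivation:
t=0: [95, 75, 76, 17, 29, 62, 94, 40, 46]  (not all equal)
t=1: [47, 43, 46, 67, 19, 48, 45, 31, 42]  (not all equal)
t=2: [44, 38, 42, 50, 71, 48, 39, 21, 34]  (not all equal)
t=3: [37, 33, 33, 48, 49, 44, 34, 72, 26]  (not all equal)
t=4: [23, 20, 16, 42, 45, 35, 20, 39, 8]  (not all equal)
t=5: [87, 80, 75, 41, 41, 29, 78, 40, 59]  (not all equal)
t=6: [45, 44, 44, 32, 31, 16, 44, 34, 44]  (not all equal)
t=7: [38, 35, 42, 21, 17, 63, 35, 21, 40]  (not all equal)
t=8: [30, 30, 33, 76, 75, 51, 30, 74, 35]  (not all equal)
t=9: [11, 14, 16, 41, 45, 45, 14, 40, 22]  (not all equal)
t=10: [67, 69, 76, 39, 42, 46, 69, 41, 81]  (not all equal)
t=11: [47, 45, 46, 32, 35, 41, 45, 35, 45]  (not all equal)
t=12: [41, 38, 42, 19, 21, 31, 37, 23, 38]  (not all equal)
t=13: [34, 36, 30, 72, 79, 24, 33, 78, 30]  (not all equal)
t=14: [18, 23, 15, 46, 48, 76, 19, 39, 17]  (not all equal)
t=15: [80, 83, 76, 49, 48, 51, 78, 42, 74]  (not all equal)
t=16: [47, 45, 47, 48, 46, 50, 46, 37, 47]  (not all equal)
t=17: [44, 40, 45, 46, 42, 49, 42, 28, 43]  (not all equal)
t=18: [38, 29, 40, 41, 33, 45, 32, 12, 34]  (not all equal)
t=19: [24, 14, 27, 29, 21, 35, 19, 53, 23]  (not all equal)
t=20: [80, 70, 22, 25, 74, 27, 78, 61, 78]  (not all equal)
t=21: [54, 51, 75, 80, 48, 22, 50, 49, 47]  (not all equal)
t=22: [50, 50, 51, 50, 50, 78, 50, 48, 49]  (not all equal)
t=23: [51, 51, 50, 51, 51, 48, 51, 48, 49]  (not all equal)
t=24: [51, 50, 51, 50, 50, 48, 50, 48, 49]  (not all equal)
t=25: [51, 51, 50, 51, 51, 48, 51, 48, 49]  (not all equal)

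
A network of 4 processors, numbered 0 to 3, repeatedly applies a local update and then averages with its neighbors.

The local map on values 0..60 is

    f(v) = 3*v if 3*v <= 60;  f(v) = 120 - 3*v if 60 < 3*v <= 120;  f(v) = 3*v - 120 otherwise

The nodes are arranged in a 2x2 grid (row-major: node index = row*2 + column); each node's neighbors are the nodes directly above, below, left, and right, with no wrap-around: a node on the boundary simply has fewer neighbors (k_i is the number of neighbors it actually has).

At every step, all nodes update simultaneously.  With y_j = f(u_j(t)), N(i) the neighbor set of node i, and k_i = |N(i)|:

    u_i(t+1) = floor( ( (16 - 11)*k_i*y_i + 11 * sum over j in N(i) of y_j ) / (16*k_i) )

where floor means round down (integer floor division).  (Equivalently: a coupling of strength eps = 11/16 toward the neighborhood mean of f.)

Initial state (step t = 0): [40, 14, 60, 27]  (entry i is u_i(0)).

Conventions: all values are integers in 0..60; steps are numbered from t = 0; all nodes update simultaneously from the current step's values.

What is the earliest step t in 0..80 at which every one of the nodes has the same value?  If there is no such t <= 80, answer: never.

Simulating step by step:
t=0: [40, 14, 60, 27]  (not all equal)
t=1: [35, 26, 32, 47]  (not all equal)
t=2: [27, 25, 19, 29]  (not all equal)
t=3: [47, 38, 42, 45]  (not all equal)
t=4: [10, 14, 14, 8]  (not all equal)
t=5: [38, 31, 31, 36]  (not all equal)
t=6: [20, 14, 14, 22]  (not all equal)
t=7: [47, 52, 52, 45]  (not all equal)
t=8: [31, 23, 23, 29]  (not all equal)
t=9: [43, 36, 36, 45]  (not all equal)
t=10: [11, 12, 12, 12]  (not all equal)
t=11: [35, 34, 34, 36]  (not all equal)
t=12: [17, 14, 14, 16]  (not all equal)
t=13: [44, 47, 47, 43]  (not all equal)
t=14: [18, 13, 13, 17]  (not all equal)
t=15: [43, 48, 48, 42]  (not all equal)
t=16: [19, 12, 12, 18]  (not all equal)
t=17: [42, 49, 49, 41]  (not all equal)
t=18: [20, 11, 11, 19]  (not all equal)
t=19: [41, 50, 50, 40]  (not all equal)
t=20: [21, 10, 10, 20]  (not all equal)
t=21: [38, 49, 49, 39]  (not all equal)
t=22: [20, 11, 11, 19]  (not all equal)

Answer: never
Key observation: The state at step 18 reappears at step 22 — the system is in a cycle of period 4 from step 18 on.  No step 0..22 is synchronized, and the cycle repeats forever, so no step up to 80 (or ever) has all nodes equal.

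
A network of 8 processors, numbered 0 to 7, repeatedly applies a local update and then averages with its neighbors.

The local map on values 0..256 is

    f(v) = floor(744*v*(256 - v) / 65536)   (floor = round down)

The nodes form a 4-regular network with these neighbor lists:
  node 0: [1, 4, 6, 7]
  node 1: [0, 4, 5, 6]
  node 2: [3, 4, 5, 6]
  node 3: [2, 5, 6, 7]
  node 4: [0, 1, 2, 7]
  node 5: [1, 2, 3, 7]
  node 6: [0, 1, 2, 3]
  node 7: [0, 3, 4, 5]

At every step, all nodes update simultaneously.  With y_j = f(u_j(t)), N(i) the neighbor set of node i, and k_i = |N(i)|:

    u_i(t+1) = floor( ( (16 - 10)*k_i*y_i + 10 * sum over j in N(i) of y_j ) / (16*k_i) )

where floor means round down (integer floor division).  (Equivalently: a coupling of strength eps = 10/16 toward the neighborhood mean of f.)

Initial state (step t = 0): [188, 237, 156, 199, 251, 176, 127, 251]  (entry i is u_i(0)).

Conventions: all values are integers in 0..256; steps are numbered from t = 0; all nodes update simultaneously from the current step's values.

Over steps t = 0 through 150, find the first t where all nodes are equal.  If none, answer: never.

Simulating step by step:
t=0: [188, 237, 156, 199, 251, 176, 127, 251]  (not all equal)
t=1: [95, 97, 142, 131, 65, 117, 147, 74]  (not all equal)
t=2: [166, 171, 176, 178, 159, 177, 179, 163]  (not all equal)
t=3: [167, 164, 160, 159, 169, 161, 160, 167]  (not all equal)
t=4: [169, 170, 172, 173, 168, 172, 172, 169]  (not all equal)
t=5: [165, 165, 164, 163, 165, 164, 164, 165]  (not all equal)
t=6: [170, 170, 171, 171, 170, 170, 170, 170]  (not all equal)
t=7: [165, 165, 165, 165, 165, 165, 165, 165]  (all equal)

Answer: 7
Key observation: Synchronization is absorbing here: once all nodes are equal they stay equal, and step 7 is the first all-equal step.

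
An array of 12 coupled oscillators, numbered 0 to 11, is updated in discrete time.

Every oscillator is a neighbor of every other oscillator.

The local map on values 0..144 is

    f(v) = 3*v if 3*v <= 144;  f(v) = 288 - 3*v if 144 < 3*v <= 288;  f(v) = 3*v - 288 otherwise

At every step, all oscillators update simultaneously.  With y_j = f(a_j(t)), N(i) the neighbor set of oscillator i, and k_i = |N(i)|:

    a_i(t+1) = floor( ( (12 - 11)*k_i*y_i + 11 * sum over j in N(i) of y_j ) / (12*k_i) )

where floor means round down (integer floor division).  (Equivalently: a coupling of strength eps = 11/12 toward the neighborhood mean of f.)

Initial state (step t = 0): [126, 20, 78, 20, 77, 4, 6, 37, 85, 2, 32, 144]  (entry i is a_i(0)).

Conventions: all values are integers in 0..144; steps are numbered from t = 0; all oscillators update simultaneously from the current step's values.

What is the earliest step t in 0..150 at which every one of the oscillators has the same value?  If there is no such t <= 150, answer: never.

Simulating step by step:
t=0: [126, 20, 78, 20, 77, 4, 6, 37, 85, 2, 32, 144]  (not all equal)
t=1: [61, 61, 61, 61, 61, 61, 61, 61, 61, 61, 61, 61]  (all equal)

Answer: 1
Key observation: Synchronization is absorbing here: once all oscillators are equal they stay equal, and step 1 is the first all-equal step.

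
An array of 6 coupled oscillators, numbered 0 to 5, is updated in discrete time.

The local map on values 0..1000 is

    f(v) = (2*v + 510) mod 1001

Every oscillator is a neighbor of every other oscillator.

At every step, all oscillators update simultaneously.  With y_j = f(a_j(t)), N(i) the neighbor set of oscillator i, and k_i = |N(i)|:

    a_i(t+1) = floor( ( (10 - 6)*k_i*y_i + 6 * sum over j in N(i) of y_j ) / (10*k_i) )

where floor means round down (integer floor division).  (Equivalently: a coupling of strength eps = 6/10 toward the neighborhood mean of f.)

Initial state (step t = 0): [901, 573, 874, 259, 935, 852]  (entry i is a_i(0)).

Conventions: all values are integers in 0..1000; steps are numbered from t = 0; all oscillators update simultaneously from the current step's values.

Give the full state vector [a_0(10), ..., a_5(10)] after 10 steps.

Answer: [254, 299, 254, 301, 298, 254]

Derivation:
t=0: [901, 573, 874, 259, 935, 852]
t=1: [307, 403, 292, 228, 326, 279]
t=2: [241, 295, 233, 477, 252, 225]
t=3: [698, 448, 693, 550, 424, 689]
t=4: [740, 600, 737, 657, 586, 735]
t=5: [896, 818, 894, 850, 810, 893]
t=6: [248, 204, 247, 222, 200, 246]
t=7: [336, 591, 335, 602, 589, 335]
t=8: [366, 509, 365, 515, 507, 365]
t=9: [344, 424, 343, 427, 423, 343]
t=10: [254, 299, 254, 301, 298, 254]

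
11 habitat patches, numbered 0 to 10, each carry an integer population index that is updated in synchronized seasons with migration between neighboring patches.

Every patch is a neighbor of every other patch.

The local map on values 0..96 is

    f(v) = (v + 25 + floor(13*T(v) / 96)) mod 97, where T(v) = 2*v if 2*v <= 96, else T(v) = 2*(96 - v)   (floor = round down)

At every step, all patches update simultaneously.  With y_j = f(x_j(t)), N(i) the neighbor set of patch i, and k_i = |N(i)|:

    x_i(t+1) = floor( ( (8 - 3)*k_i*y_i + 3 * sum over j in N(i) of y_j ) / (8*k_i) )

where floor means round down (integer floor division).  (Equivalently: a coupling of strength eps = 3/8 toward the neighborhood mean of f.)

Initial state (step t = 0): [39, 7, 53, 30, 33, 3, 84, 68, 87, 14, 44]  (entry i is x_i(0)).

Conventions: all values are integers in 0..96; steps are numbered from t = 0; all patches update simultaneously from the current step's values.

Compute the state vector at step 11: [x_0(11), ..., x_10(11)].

Simulating step by step:
t=0: [39, 7, 53, 30, 33, 3, 84, 68, 87, 14, 44]
t=1: [62, 38, 71, 56, 57, 35, 27, 20, 29, 43, 66]
t=2: [81, 68, 28, 78, 79, 65, 60, 54, 61, 71, 26]
t=3: [24, 18, 51, 22, 22, 17, 71, 69, 72, 19, 50]
t=4: [50, 46, 70, 48, 48, 45, 21, 20, 21, 47, 69]
t=5: [76, 73, 28, 75, 75, 73, 55, 54, 55, 74, 27]
t=6: [21, 20, 51, 21, 21, 20, 69, 69, 69, 20, 51]
t=7: [48, 47, 70, 48, 48, 47, 20, 20, 20, 47, 70]
t=8: [75, 74, 28, 75, 75, 74, 54, 54, 54, 74, 28]
t=9: [21, 20, 51, 21, 21, 20, 69, 69, 69, 20, 51]
t=10: [48, 47, 70, 48, 48, 47, 20, 20, 20, 47, 70]
t=11: [75, 74, 28, 75, 75, 74, 54, 54, 54, 74, 28]

Answer: [75, 74, 28, 75, 75, 74, 54, 54, 54, 74, 28]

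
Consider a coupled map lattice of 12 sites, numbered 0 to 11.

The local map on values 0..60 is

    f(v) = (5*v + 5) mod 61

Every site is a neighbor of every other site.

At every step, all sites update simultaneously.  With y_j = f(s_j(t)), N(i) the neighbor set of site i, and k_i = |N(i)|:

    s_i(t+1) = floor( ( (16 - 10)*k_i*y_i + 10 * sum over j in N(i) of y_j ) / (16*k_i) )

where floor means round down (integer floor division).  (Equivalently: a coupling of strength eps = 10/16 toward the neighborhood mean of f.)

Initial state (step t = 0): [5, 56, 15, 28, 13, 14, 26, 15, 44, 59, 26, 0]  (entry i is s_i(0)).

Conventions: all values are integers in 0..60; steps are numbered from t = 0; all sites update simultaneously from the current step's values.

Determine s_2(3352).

Answer: s_2(3352) = 30
Key observation: The state at step 25, [19, 19, 24, 19, 19, 19, 19, 24, 19, 19, 19, 19], reappears at step 29: the system is in a cycle of period 4 from step 25 on.  Therefore the state at step 3352 equals the state at step 25 + ((3352 - 25) mod 4) = 28, which is [27, 27, 30, 27, 27, 27, 27, 30, 27, 27, 27, 27].

Derivation:
t=0: [5, 56, 15, 28, 13, 14, 26, 15, 44, 59, 26, 0]
t=1: [25, 29, 22, 23, 19, 20, 20, 22, 29, 33, 20, 17]
t=2: [29, 36, 44, 45, 39, 41, 41, 44, 36, 42, 41, 36]
t=3: [25, 17, 30, 31, 22, 25, 25, 30, 17, 26, 25, 17]
t=4: [19, 25, 26, 28, 33, 19, 19, 26, 25, 20, 19, 25]
t=5: [30, 20, 22, 25, 33, 30, 30, 22, 20, 32, 30, 20]
t=6: [37, 40, 43, 29, 42, 37, 37, 43, 40, 40, 37, 40]
t=7: [16, 21, 25, 23, 24, 16, 16, 25, 21, 21, 16, 21]
t=8: [28, 36, 23, 39, 21, 28, 28, 23, 36, 36, 28, 36]
t=9: [23, 16, 34, 21, 31, 23, 23, 34, 16, 16, 23, 16]
t=10: [48, 37, 46, 45, 41, 48, 48, 46, 37, 37, 48, 37]
t=11: [12, 14, 28, 26, 20, 12, 12, 28, 14, 14, 12, 14]
t=12: [11, 14, 17, 14, 23, 11, 11, 17, 14, 14, 11, 14]
t=13: [43, 28, 33, 28, 43, 43, 43, 33, 28, 28, 43, 28]
t=14: [34, 29, 37, 29, 34, 34, 34, 37, 29, 29, 34, 29]
t=15: [40, 32, 26, 32, 40, 40, 40, 26, 32, 32, 40, 32]
t=16: [26, 33, 24, 33, 26, 26, 26, 24, 33, 33, 26, 33]
t=17: [21, 32, 18, 32, 21, 21, 21, 18, 32, 32, 21, 32]
t=18: [45, 43, 40, 43, 45, 45, 45, 40, 43, 43, 45, 43]
t=19: [41, 38, 33, 38, 41, 41, 41, 33, 38, 38, 41, 38]
t=20: [25, 20, 31, 20, 25, 25, 25, 31, 20, 20, 25, 20]
t=21: [21, 33, 31, 33, 21, 21, 21, 31, 33, 33, 21, 33]
t=22: [47, 47, 43, 47, 47, 47, 47, 43, 47, 47, 47, 47]
t=23: [54, 54, 48, 54, 54, 54, 54, 48, 54, 54, 54, 54]
t=24: [27, 27, 18, 27, 27, 27, 27, 18, 27, 27, 27, 27]
t=25: [19, 19, 24, 19, 19, 19, 19, 24, 19, 19, 19, 19]
t=26: [34, 34, 23, 34, 34, 34, 34, 23, 34, 34, 34, 34]
t=27: [53, 53, 55, 53, 53, 53, 53, 55, 53, 53, 53, 53]
t=28: [27, 27, 30, 27, 27, 27, 27, 30, 27, 27, 27, 27]
t=29: [19, 19, 24, 19, 19, 19, 19, 24, 19, 19, 19, 19]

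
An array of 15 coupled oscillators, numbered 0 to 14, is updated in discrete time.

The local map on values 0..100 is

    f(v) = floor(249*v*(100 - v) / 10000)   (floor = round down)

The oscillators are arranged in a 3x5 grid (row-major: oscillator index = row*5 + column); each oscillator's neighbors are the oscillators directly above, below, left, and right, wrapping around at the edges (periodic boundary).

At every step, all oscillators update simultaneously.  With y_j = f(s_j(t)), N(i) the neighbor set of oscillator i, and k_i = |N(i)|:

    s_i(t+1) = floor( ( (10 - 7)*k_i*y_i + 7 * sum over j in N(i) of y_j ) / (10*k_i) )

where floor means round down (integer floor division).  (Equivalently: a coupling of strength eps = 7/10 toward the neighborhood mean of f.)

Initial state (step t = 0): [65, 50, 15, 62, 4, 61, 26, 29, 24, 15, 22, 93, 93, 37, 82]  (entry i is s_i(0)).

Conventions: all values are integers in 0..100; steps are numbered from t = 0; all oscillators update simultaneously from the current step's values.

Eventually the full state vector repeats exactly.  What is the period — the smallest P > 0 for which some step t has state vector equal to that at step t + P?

Simulating step by step:
t=0: [65, 50, 15, 62, 4, 61, 26, 29, 24, 15, 22, 93, 93, 37, 82]
t=1: [46, 44, 42, 42, 34, 48, 47, 39, 48, 35, 41, 34, 32, 44, 35]
t=2: [59, 59, 58, 59, 57, 60, 60, 59, 59, 57, 58, 57, 57, 58, 57]
t=3: [60, 60, 60, 60, 60, 59, 59, 60, 60, 60, 60, 60, 60, 60, 60]
t=4: [59, 59, 59, 59, 59, 59, 59, 59, 59, 59, 59, 59, 59, 59, 59]
t=5: [60, 60, 60, 60, 60, 60, 60, 60, 60, 60, 60, 60, 60, 60, 60]
t=6: [59, 59, 59, 59, 59, 59, 59, 59, 59, 59, 59, 59, 59, 59, 59]

Answer: 2
Key observation: The state at step 4, [59, 59, 59, 59, 59, 59, 59, 59, 59, 59, 59, 59, 59, 59, 59], reappears at step 6 — and no state repeats earlier — so the cycle the system enters has period 2.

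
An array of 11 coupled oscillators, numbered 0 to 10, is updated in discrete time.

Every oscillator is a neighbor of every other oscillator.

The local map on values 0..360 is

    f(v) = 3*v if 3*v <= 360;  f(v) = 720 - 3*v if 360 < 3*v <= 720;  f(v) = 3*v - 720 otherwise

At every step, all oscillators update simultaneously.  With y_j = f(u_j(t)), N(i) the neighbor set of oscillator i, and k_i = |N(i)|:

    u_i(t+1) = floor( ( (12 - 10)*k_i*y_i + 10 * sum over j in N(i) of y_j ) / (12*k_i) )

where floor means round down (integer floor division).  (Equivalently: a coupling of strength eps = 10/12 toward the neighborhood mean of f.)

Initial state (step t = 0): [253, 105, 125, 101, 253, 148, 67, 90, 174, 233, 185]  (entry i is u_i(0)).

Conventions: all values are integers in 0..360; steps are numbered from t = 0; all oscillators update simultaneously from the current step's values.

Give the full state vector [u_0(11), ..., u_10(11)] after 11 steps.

Answer: [333, 333, 333, 333, 333, 333, 333, 333, 333, 333, 333]

Derivation:
t=0: [253, 105, 125, 101, 253, 148, 67, 90, 174, 233, 185]
t=1: [184, 207, 209, 206, 184, 204, 197, 203, 197, 182, 194]
t=2: [132, 126, 126, 126, 132, 127, 129, 127, 129, 132, 129]
t=3: [333, 334, 334, 334, 333, 334, 334, 334, 334, 333, 334]
t=4: [281, 281, 281, 281, 281, 281, 281, 281, 281, 281, 281]
t=5: [123, 123, 123, 123, 123, 123, 123, 123, 123, 123, 123]
t=6: [351, 351, 351, 351, 351, 351, 351, 351, 351, 351, 351]
t=7: [333, 333, 333, 333, 333, 333, 333, 333, 333, 333, 333]
t=8: [279, 279, 279, 279, 279, 279, 279, 279, 279, 279, 279]
t=9: [117, 117, 117, 117, 117, 117, 117, 117, 117, 117, 117]
t=10: [351, 351, 351, 351, 351, 351, 351, 351, 351, 351, 351]
t=11: [333, 333, 333, 333, 333, 333, 333, 333, 333, 333, 333]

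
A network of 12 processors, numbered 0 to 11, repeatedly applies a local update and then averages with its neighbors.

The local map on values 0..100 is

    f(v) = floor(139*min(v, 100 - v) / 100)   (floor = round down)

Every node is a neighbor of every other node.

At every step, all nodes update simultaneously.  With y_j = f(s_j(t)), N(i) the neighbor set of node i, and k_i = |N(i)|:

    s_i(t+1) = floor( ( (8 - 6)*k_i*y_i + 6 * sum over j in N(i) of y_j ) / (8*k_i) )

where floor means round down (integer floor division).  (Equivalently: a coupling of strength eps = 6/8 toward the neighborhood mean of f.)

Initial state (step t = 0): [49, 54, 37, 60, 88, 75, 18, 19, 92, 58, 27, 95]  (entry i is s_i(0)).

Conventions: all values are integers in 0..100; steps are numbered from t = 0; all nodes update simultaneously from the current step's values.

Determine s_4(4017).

Answer: s_4(4017) = 68
Key observation: The state at step 4, [44, 44, 44, 44, 44, 44, 44, 44, 44, 44, 44, 44], reappears at step 10: the system is in a cycle of period 6 from step 4 on.  Therefore the state at step 4017 equals the state at step 4 + ((4017 - 4) mod 6) = 9, which is [68, 68, 68, 68, 68, 68, 68, 68, 68, 68, 68, 68].

Derivation:
t=0: [49, 54, 37, 60, 88, 75, 18, 19, 92, 58, 27, 95]
t=1: [43, 42, 39, 40, 33, 36, 35, 35, 32, 41, 37, 31]
t=2: [52, 52, 51, 51, 49, 50, 50, 50, 49, 51, 50, 49]
t=3: [67, 67, 68, 68, 68, 68, 68, 68, 68, 68, 68, 68]
t=4: [44, 44, 44, 44, 44, 44, 44, 44, 44, 44, 44, 44]
t=5: [61, 61, 61, 61, 61, 61, 61, 61, 61, 61, 61, 61]
t=6: [54, 54, 54, 54, 54, 54, 54, 54, 54, 54, 54, 54]
t=7: [63, 63, 63, 63, 63, 63, 63, 63, 63, 63, 63, 63]
t=8: [51, 51, 51, 51, 51, 51, 51, 51, 51, 51, 51, 51]
t=9: [68, 68, 68, 68, 68, 68, 68, 68, 68, 68, 68, 68]
t=10: [44, 44, 44, 44, 44, 44, 44, 44, 44, 44, 44, 44]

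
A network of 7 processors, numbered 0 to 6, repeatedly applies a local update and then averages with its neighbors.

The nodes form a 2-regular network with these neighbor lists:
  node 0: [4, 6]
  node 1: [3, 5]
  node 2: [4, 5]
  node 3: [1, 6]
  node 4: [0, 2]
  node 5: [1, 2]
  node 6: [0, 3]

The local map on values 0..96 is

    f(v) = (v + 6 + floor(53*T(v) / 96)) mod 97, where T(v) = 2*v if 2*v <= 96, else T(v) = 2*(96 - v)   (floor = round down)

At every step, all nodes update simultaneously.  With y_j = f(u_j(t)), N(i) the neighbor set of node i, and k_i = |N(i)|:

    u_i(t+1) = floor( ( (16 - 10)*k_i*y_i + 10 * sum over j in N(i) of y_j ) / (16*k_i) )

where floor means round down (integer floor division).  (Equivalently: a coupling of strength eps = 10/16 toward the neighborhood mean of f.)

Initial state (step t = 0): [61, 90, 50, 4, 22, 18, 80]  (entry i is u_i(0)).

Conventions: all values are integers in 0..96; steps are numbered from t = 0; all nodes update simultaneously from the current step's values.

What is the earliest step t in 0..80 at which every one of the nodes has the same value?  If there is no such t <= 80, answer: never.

Simulating step by step:
t=0: [61, 90, 50, 4, 22, 18, 80]  (not all equal)
t=1: [21, 19, 33, 8, 24, 20, 9]  (not all equal)
t=2: [43, 38, 60, 29, 60, 55, 31]  (not all equal)
t=3: [60, 55, 8, 73, 35, 32, 77]  (not all equal)
t=4: [29, 28, 55, 7, 39, 37, 6]  (not all equal)
t=5: [58, 56, 56, 33, 56, 53, 33]  (not all equal)
t=6: [29, 29, 9, 54, 8, 9, 54]  (not all equal)
t=7: [34, 35, 23, 27, 36, 37, 27]  (not all equal)
t=8: [73, 74, 71, 67, 71, 72, 66]  (not all equal)
t=9: [7, 7, 7, 7, 7, 7, 7]  (all equal)

Answer: 9
Key observation: Synchronization is absorbing here: once all nodes are equal they stay equal, and step 9 is the first all-equal step.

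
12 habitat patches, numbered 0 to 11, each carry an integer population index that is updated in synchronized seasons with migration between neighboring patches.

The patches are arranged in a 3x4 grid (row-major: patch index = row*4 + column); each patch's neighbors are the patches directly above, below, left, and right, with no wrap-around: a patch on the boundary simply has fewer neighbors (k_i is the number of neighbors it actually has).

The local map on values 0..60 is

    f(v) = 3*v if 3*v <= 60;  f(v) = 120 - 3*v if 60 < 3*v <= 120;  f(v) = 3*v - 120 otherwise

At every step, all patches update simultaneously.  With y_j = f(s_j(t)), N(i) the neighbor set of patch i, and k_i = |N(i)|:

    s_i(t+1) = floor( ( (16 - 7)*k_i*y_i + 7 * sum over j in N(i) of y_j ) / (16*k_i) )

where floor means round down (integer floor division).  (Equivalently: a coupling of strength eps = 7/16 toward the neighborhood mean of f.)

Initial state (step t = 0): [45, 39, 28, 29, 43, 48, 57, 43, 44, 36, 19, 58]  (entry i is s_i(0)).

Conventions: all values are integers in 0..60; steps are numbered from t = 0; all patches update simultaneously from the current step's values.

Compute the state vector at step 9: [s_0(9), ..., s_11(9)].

Answer: [18, 25, 45, 48, 45, 47, 39, 45, 48, 49, 38, 46]

Derivation:
t=0: [45, 39, 28, 29, 43, 48, 57, 43, 44, 36, 19, 58]
t=1: [11, 12, 32, 28, 12, 21, 42, 25, 11, 20, 49, 44]
t=2: [34, 36, 24, 35, 38, 47, 20, 33, 39, 50, 26, 22]
t=3: [14, 19, 39, 23, 9, 23, 48, 30, 9, 26, 44, 44]
t=4: [42, 46, 20, 35, 32, 45, 24, 29, 30, 36, 18, 15]
t=5: [12, 21, 45, 28, 20, 19, 44, 34, 24, 21, 45, 44]
t=6: [45, 47, 23, 27, 54, 52, 18, 18, 52, 49, 20, 13]
t=7: [22, 26, 45, 44, 36, 36, 52, 49, 35, 34, 51, 46]
t=8: [42, 35, 21, 15, 18, 18, 29, 24, 15, 18, 29, 23]
t=9: [18, 25, 45, 48, 45, 47, 39, 45, 48, 49, 38, 46]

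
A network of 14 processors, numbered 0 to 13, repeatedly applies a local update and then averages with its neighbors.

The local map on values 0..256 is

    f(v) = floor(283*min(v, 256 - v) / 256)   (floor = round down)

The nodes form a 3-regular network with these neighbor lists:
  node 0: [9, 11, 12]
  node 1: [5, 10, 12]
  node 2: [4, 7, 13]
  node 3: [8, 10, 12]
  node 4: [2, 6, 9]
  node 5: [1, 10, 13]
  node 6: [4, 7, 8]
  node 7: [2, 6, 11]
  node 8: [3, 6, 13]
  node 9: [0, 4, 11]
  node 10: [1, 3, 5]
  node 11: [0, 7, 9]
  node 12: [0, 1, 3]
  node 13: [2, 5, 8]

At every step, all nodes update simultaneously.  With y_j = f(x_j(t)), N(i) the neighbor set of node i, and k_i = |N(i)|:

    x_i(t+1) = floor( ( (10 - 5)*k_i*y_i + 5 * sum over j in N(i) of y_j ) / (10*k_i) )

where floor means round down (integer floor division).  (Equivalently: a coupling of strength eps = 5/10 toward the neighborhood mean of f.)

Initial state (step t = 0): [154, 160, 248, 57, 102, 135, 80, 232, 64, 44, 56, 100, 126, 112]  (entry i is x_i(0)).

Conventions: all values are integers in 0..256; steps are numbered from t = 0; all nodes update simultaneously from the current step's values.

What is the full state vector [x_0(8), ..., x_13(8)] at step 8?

Simulating step by step:
t=0: [154, 160, 248, 57, 102, 135, 80, 232, 64, 44, 56, 100, 126, 112]
t=1: [105, 108, 47, 76, 80, 114, 78, 47, 80, 79, 80, 86, 116, 96]
t=2: [109, 116, 66, 92, 81, 115, 80, 64, 90, 93, 98, 89, 117, 97]
t=3: [114, 124, 80, 106, 88, 120, 87, 78, 98, 102, 113, 97, 122, 103]
t=4: [121, 133, 93, 119, 97, 128, 96, 91, 108, 111, 126, 107, 130, 111]
t=5: [129, 137, 105, 131, 108, 136, 107, 104, 119, 120, 137, 118, 136, 121]
t=6: [135, 131, 119, 134, 120, 131, 119, 117, 130, 130, 132, 129, 134, 129]
t=7: [135, 137, 132, 135, 132, 138, 132, 131, 137, 137, 136, 136, 134, 138]
t=8: [132, 131, 136, 132, 136, 130, 136, 136, 132, 132, 131, 133, 133, 131]

Answer: [132, 131, 136, 132, 136, 130, 136, 136, 132, 132, 131, 133, 133, 131]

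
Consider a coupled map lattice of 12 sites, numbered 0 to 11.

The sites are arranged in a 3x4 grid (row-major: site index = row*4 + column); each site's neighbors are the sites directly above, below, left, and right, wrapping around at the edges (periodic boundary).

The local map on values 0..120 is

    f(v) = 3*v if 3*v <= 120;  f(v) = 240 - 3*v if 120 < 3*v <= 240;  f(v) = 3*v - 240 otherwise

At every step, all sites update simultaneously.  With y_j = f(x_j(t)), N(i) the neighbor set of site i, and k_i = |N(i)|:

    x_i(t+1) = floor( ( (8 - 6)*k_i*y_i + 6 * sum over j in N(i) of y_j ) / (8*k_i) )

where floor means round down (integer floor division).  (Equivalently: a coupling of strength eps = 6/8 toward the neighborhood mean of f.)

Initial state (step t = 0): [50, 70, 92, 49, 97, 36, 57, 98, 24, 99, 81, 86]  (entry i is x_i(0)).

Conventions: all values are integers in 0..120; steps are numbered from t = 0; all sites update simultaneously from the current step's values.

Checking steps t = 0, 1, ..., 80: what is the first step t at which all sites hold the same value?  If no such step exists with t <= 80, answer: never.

Answer: 21
Key observation: Synchronization is absorbing here: once all sites are equal they stay equal, and step 21 is the first all-equal step.

Derivation:
t=0: [50, 70, 92, 49, 97, 36, 57, 98, 24, 99, 81, 86]  (not all equal)
t=1: [68, 62, 45, 60, 73, 65, 54, 56, 58, 54, 34, 46]  (not all equal)
t=2: [46, 63, 81, 74, 46, 54, 80, 66, 60, 69, 93, 81]  (not all equal)
t=3: [68, 53, 21, 32, 78, 54, 30, 33, 60, 51, 17, 30]  (not all equal)
t=4: [54, 69, 75, 78, 52, 69, 77, 77, 56, 72, 74, 79]  (not all equal)
t=5: [56, 36, 16, 21, 57, 36, 16, 21, 53, 35, 14, 20]  (not all equal)
t=6: [78, 89, 60, 61, 78, 88, 60, 60, 77, 89, 59, 61]  (not all equal)
t=7: [20, 28, 53, 48, 20, 28, 53, 48, 20, 29, 54, 49]  (not all equal)
t=8: [71, 79, 83, 85, 71, 79, 83, 85, 71, 79, 83, 85]  (not all equal)
t=9: [20, 8, 9, 16, 20, 8, 9, 16, 20, 8, 9, 16]  (not all equal)
t=10: [51, 31, 30, 46, 51, 31, 30, 46, 51, 31, 30, 46]  (not all equal)
t=11: [90, 91, 92, 96, 90, 91, 92, 96, 90, 91, 92, 96]  (not all equal)
t=12: [33, 33, 37, 42, 33, 33, 37, 42, 33, 33, 37, 42]  (not all equal)
t=13: [101, 101, 109, 110, 101, 101, 109, 110, 101, 101, 109, 110]  (not all equal)
t=14: [68, 67, 83, 84, 68, 67, 83, 84, 68, 67, 83, 84]  (not all equal)
t=15: [32, 32, 15, 15, 32, 32, 15, 15, 32, 32, 15, 15]  (not all equal)
t=16: [86, 86, 54, 54, 86, 86, 54, 54, 86, 86, 54, 54]  (not all equal)
t=17: [29, 29, 66, 66, 29, 29, 66, 66, 29, 29, 66, 66]  (not all equal)
t=18: [78, 78, 50, 50, 78, 78, 50, 50, 78, 78, 50, 50]  (not all equal)
t=19: [21, 21, 74, 74, 21, 21, 74, 74, 21, 21, 74, 74]  (not all equal)
t=20: [54, 54, 26, 26, 54, 54, 26, 26, 54, 54, 26, 26]  (not all equal)
t=21: [78, 78, 78, 78, 78, 78, 78, 78, 78, 78, 78, 78]  (all equal)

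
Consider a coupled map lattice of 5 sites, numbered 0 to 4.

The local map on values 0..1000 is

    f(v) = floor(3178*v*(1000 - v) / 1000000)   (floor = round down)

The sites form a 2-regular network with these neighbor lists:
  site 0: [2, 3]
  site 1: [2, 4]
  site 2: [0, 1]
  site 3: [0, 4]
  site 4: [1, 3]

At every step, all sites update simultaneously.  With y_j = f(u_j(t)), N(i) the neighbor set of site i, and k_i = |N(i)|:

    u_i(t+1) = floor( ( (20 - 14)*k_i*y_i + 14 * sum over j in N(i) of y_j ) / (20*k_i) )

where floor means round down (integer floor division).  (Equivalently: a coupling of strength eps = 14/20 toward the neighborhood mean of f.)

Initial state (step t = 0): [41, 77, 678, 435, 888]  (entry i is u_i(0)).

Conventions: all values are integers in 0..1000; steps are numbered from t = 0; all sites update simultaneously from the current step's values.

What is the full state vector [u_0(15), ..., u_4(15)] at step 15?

Answer: [523, 523, 523, 523, 523]

Derivation:
t=0: [41, 77, 678, 435, 888]
t=1: [553, 420, 330, 388, 446]
t=2: [745, 752, 756, 775, 770]
t=3: [579, 579, 594, 573, 569]
t=4: [772, 772, 771, 776, 776]
t=5: [557, 557, 559, 554, 554]
t=6: [784, 784, 783, 784, 784]
t=7: [538, 538, 538, 538, 538]
t=8: [789, 789, 789, 789, 789]
t=9: [529, 529, 529, 529, 529]
t=10: [791, 791, 791, 791, 791]
t=11: [525, 525, 525, 525, 525]
t=12: [792, 792, 792, 792, 792]
t=13: [523, 523, 523, 523, 523]
t=14: [792, 792, 792, 792, 792]
t=15: [523, 523, 523, 523, 523]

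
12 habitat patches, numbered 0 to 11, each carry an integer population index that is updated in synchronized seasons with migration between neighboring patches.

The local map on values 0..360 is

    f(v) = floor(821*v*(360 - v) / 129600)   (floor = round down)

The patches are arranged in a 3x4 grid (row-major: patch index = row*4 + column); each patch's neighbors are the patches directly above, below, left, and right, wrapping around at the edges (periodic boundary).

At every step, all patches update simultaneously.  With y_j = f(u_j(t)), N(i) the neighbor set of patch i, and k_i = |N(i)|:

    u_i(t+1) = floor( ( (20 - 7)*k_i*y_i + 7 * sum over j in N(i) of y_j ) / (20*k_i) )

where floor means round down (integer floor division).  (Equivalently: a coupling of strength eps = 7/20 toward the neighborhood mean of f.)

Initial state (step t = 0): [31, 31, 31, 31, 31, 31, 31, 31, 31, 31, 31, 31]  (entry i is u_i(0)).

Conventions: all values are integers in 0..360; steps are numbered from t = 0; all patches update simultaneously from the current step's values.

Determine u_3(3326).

Simulating step by step:
t=0: [31, 31, 31, 31, 31, 31, 31, 31, 31, 31, 31, 31]
t=1: [64, 64, 64, 64, 64, 64, 64, 64, 64, 64, 64, 64]
t=2: [120, 120, 120, 120, 120, 120, 120, 120, 120, 120, 120, 120]
t=3: [182, 182, 182, 182, 182, 182, 182, 182, 182, 182, 182, 182]
t=4: [205, 205, 205, 205, 205, 205, 205, 205, 205, 205, 205, 205]
t=5: [201, 201, 201, 201, 201, 201, 201, 201, 201, 201, 201, 201]
t=6: [202, 202, 202, 202, 202, 202, 202, 202, 202, 202, 202, 202]
t=7: [202, 202, 202, 202, 202, 202, 202, 202, 202, 202, 202, 202]

Answer: u_3(3326) = 202
Key observation: The state at step 6, [202, 202, 202, 202, 202, 202, 202, 202, 202, 202, 202, 202], reappears at step 7: the system is in a cycle of period 1 from step 6 on.  Therefore the state at step 3326 equals the state at step 6 + ((3326 - 6) mod 1) = 6, which is [202, 202, 202, 202, 202, 202, 202, 202, 202, 202, 202, 202].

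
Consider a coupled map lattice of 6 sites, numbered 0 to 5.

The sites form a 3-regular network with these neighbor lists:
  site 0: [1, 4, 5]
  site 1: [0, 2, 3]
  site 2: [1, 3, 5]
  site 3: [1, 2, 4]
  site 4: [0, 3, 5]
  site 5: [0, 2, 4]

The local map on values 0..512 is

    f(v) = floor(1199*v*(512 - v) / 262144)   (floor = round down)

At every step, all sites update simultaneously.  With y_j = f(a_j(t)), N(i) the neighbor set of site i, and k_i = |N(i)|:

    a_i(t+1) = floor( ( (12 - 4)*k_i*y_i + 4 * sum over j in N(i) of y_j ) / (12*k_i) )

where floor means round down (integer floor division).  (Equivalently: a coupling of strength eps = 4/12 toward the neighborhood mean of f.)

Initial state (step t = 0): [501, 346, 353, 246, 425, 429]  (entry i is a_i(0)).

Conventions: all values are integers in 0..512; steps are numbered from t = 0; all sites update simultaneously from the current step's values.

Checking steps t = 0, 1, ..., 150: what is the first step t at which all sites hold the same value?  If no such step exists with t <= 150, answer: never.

Simulating step by step:
t=0: [501, 346, 353, 246, 425, 429]  (not all equal)
t=1: [82, 239, 251, 275, 166, 158]  (not all equal)
t=2: [197, 282, 293, 294, 254, 250]  (not all equal)
t=3: [288, 293, 294, 294, 296, 296]  (not all equal)
t=4: [294, 293, 292, 292, 292, 292]  (not all equal)
t=5: [293, 293, 293, 293, 293, 293]  (all equal)

Answer: 5
Key observation: Synchronization is absorbing here: once all sites are equal they stay equal, and step 5 is the first all-equal step.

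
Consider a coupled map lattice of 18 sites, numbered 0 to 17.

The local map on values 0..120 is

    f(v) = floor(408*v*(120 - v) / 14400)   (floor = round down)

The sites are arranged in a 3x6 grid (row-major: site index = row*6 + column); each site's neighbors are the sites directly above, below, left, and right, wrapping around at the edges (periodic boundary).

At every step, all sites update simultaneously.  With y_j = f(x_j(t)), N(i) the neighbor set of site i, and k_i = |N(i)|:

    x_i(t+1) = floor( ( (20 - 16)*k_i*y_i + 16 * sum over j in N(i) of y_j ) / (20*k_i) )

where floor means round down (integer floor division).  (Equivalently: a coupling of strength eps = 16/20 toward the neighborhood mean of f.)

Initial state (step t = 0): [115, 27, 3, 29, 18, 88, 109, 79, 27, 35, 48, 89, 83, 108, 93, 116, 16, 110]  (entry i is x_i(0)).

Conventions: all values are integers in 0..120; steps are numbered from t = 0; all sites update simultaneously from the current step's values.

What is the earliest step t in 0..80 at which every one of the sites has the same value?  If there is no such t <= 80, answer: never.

Simulating step by step:
t=0: [115, 27, 3, 29, 18, 88, 109, 79, 27, 35, 48, 89, 83, 108, 93, 116, 16, 110]  (not all equal)
t=1: [57, 44, 59, 46, 69, 51, 61, 60, 65, 67, 71, 63, 40, 71, 40, 57, 48, 64]  (not all equal)
t=2: [97, 99, 96, 99, 97, 100, 99, 99, 98, 99, 99, 100, 98, 94, 98, 96, 99, 97]  (not all equal)
t=3: [59, 62, 60, 61, 58, 60, 59, 60, 60, 60, 58, 58, 62, 61, 64, 60, 61, 58]  (not all equal)
t=4: [101, 101, 101, 101, 101, 101, 101, 101, 101, 101, 101, 101, 101, 101, 101, 101, 101, 101]  (all equal)

Answer: 4
Key observation: Synchronization is absorbing here: once all sites are equal they stay equal, and step 4 is the first all-equal step.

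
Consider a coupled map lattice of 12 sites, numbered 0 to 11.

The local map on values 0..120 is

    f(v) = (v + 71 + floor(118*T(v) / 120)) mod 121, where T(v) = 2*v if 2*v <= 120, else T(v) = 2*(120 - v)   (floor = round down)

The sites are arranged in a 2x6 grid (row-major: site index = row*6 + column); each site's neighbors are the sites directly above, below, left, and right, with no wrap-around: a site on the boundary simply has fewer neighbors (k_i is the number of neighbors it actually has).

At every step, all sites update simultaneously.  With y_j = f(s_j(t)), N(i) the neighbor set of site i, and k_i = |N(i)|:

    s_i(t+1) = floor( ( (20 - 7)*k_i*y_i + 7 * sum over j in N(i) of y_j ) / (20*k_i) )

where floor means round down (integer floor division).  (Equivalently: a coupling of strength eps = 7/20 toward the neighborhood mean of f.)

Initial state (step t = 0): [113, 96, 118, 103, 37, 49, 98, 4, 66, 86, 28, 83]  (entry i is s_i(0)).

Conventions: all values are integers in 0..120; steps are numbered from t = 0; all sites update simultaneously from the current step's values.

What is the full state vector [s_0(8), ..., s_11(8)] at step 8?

Answer: [100, 100, 102, 100, 99, 99, 99, 99, 100, 99, 99, 98]

Derivation:
t=0: [113, 96, 118, 103, 37, 49, 98, 4, 66, 86, 28, 83]
t=1: [81, 87, 67, 82, 63, 90, 86, 74, 30, 80, 52, 90]
t=2: [105, 91, 28, 81, 38, 82, 104, 102, 51, 99, 92, 99]
t=3: [86, 87, 57, 91, 76, 95, 85, 89, 90, 94, 91, 94]
t=4: [102, 102, 112, 101, 106, 97, 102, 99, 100, 96, 98, 95]
t=5: [87, 86, 80, 86, 85, 90, 87, 89, 88, 91, 90, 93]
t=6: [101, 102, 105, 102, 101, 99, 100, 99, 100, 98, 99, 97]
t=7: [88, 87, 85, 87, 88, 90, 89, 89, 88, 90, 90, 91]
t=8: [100, 100, 102, 100, 99, 99, 99, 99, 100, 99, 99, 98]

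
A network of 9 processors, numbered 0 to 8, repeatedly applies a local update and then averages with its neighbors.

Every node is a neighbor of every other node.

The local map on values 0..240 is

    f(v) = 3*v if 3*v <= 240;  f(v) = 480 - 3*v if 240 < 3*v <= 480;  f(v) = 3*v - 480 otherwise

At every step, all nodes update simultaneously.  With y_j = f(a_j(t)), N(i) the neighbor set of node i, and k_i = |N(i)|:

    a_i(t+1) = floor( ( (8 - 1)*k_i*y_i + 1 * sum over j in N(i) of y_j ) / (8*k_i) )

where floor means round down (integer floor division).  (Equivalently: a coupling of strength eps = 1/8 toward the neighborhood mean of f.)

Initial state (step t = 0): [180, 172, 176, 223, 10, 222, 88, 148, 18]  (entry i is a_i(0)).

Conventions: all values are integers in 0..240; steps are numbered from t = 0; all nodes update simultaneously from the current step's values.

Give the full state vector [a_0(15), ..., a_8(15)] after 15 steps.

Simulating step by step:
t=0: [180, 172, 176, 223, 10, 222, 88, 148, 18]
t=1: [64, 44, 54, 175, 39, 173, 198, 44, 59]
t=2: [182, 130, 156, 56, 117, 50, 115, 130, 169]
t=3: [70, 90, 23, 157, 124, 142, 129, 90, 36]
t=4: [197, 197, 76, 24, 109, 63, 96, 197, 109]
t=5: [116, 116, 216, 82, 152, 183, 185, 116, 152]
t=6: [128, 128, 159, 216, 36, 74, 79, 128, 36]
t=7: [100, 100, 20, 162, 110, 208, 221, 100, 110]
t=8: [173, 173, 70, 24, 148, 143, 176, 173, 148]
t=9: [42, 42, 189, 70, 39, 52, 50, 42, 39]
t=10: [127, 127, 93, 199, 119, 153, 147, 127, 119]
t=11: [99, 99, 187, 114, 120, 32, 47, 99, 120]
t=12: [176, 176, 89, 138, 122, 101, 140, 176, 122]
t=13: [55, 55, 196, 70, 111, 165, 65, 55, 111]
t=14: [162, 162, 113, 201, 146, 33, 188, 162, 146]
t=15: [13, 13, 129, 114, 44, 93, 80, 13, 44]

Answer: [13, 13, 129, 114, 44, 93, 80, 13, 44]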